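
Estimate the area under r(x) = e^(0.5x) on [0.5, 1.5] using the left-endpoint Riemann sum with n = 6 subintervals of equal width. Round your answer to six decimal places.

Δx = (1.5 − 0.5)/6 = 1/6.
Left endpoints: 0.5, 2/3, 5/6, 1, 7/6, 4/3.
r(0.5) ≈ 1.284025, r(2/3) ≈ 1.395612, r(5/6) ≈ 1.516897, r(1) ≈ 1.648721, r(7/6) ≈ 1.792002, r(4/3) ≈ 1.947734.
Sum = Δx · [r(0.5) + r(2/3) + r(5/6) + ...].
Sum ≈ 1.597499.

1.597499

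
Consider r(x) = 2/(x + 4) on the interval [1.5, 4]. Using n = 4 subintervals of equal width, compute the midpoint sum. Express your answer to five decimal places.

0.74882

Δx = (4 − 1.5)/4 = 0.625.
Midpoints: 1.8125, 2.4375, 3.0625, 3.6875.
r(1.8125) = 32/93, r(2.4375) = 32/103, r(3.0625) = 32/113, r(3.6875) = 32/123.
Sum = Δx · [r(1.8125) + r(2.4375) + r(3.0625) + r(3.6875)].
Sum ≈ 0.74882.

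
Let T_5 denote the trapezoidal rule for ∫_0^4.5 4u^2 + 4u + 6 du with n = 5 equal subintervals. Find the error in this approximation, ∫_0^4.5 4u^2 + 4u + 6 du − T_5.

Exact integral: ∫_0^4.5 f(u) du = 189.
T_5 = 191.43.
Error = 189 − 191.43 = -2.43.

-2.43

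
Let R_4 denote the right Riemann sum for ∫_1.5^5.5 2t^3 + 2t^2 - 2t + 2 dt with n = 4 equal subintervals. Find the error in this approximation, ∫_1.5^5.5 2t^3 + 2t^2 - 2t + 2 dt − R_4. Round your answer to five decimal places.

Exact integral: ∫_1.5^5.5 f(t) dt ≈ 543.6666667.
R_4 = 746.
Error ≈ 543.6666667 − 746 ≈ -202.33333.

-202.33333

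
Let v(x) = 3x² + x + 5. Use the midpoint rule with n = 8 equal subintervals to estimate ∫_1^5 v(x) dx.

155.75

Δx = (5 − 1)/8 = 0.5.
Midpoints: 1.25, 1.75, 2.25, 2.75, 3.25, 3.75, 4.25, 4.75.
v(1.25) = 10.9375, v(1.75) = 15.9375, v(2.25) = 22.4375, v(2.75) = 30.4375, v(3.25) = 39.9375, v(3.75) = 50.9375, v(4.25) = 63.4375, v(4.75) = 77.4375.
Sum = Δx · [v(1.25) + v(1.75) + v(2.25) + ...].
Sum = 155.75.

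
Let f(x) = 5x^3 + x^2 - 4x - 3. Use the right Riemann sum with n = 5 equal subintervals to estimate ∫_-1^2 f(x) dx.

19.08

Δx = (2 − (-1))/5 = 0.6.
Right endpoints: -0.4, 0.2, 0.8, 1.4, 2.
f(-0.4) = -1.56, f(0.2) = -3.72, f(0.8) = -3, f(1.4) = 7.08, f(2) = 33.
Sum = Δx · [f(-0.4) + f(0.2) + f(0.8) + f(1.4) + f(2)].
Sum = 19.08.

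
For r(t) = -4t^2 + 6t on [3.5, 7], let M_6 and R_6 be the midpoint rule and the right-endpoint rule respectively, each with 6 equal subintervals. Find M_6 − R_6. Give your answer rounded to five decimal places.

37.94097

M_6 ≈ -289.5196759.
R_6 ≈ -327.4606481.
M_6 − R_6 ≈ 37.94097.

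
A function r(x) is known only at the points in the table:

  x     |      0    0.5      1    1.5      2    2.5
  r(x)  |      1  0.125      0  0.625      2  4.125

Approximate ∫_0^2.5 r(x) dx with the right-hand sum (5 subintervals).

3.4375

Δx = 0.5.
Sum = 0.5·[0.125 + 0 + 0.625 + 2 + 4.125] = 3.4375.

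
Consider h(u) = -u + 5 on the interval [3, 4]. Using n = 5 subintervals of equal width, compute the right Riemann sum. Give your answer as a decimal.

1.4

Δu = (4 − 3)/5 = 0.2.
Right endpoints: 3.2, 3.4, 3.6, 3.8, 4.
h(3.2) = 1.8, h(3.4) = 1.6, h(3.6) = 1.4, h(3.8) = 1.2, h(4) = 1.
Sum = Δu · [h(3.2) + h(3.4) + h(3.6) + h(3.8) + h(4)].
Sum = 1.4.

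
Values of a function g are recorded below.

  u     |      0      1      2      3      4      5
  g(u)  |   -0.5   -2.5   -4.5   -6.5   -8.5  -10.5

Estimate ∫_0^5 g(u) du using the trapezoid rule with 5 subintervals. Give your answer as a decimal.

Δu = 1.
T_5 = (1/2)·[(-0.5) + 2·(-2.5) + 2·(-4.5) + 2·(-6.5) + 2·(-8.5) + (-10.5)] = -27.5.

-27.5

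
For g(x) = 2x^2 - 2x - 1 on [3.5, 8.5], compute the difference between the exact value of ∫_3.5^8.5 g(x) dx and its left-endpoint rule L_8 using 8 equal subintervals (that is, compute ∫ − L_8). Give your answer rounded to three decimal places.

Exact integral: ∫_3.5^8.5 g(x) dx ≈ 315.83333.
L_8 = 282.109375.
Error ≈ 315.83333 − 282.109375 ≈ 33.724.

33.724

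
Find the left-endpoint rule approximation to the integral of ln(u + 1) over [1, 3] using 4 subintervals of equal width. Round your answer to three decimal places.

1.980

Δu = (3 − 1)/4 = 0.5.
Left endpoints: 1, 1.5, 2, 2.5.
f(1) ≈ 0.693, f(1.5) ≈ 0.916, f(2) ≈ 1.099, f(2.5) ≈ 1.253.
Sum = Δu · [f(1) + f(1.5) + f(2) + f(2.5)].
Sum ≈ 1.980.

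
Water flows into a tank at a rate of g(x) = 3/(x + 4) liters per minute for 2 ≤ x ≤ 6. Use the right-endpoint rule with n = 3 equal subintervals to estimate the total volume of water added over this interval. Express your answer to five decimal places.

1.40699

Δx = (6 − 2)/3 = 4/3.
Right endpoints: 10/3, 14/3, 6.
g(10/3) = 9/22, g(14/3) = 9/26, g(6) = 0.3.
Sum = Δx · [g(10/3) + g(14/3) + g(6)].
Sum ≈ 1.40699.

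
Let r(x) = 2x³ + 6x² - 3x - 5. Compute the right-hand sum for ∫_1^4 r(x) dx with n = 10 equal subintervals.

247.995

Δx = (4 − 1)/10 = 0.3.
Right endpoints: 1.3, 1.6, 1.9, 2.2, 2.5, 2.8, 3.1, 3.4, 3.7, 4.
r(1.3) = 5.634, r(1.6) = 13.752, r(1.9) = 24.678, r(2.2) = 38.736, r(2.5) = 56.25, r(2.8) = 77.544, r(3.1) = 102.942, r(3.4) = 132.768, r(3.7) = 167.346, r(4) = 207.
Sum = Δx · [r(1.3) + r(1.6) + r(1.9) + ...].
Sum = 247.995.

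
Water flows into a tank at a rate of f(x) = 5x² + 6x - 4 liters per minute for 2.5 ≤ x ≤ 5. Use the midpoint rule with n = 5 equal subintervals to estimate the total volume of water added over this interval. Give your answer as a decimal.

Δx = (5 − 2.5)/5 = 0.5.
Midpoints: 2.75, 3.25, 3.75, 4.25, 4.75.
f(2.75) = 50.3125, f(3.25) = 68.3125, f(3.75) = 88.8125, f(4.25) = 111.8125, f(4.75) = 137.3125.
Sum = Δx · [f(2.75) + f(3.25) + f(3.75) + f(4.25) + f(4.75)].
Sum = 228.28125.

228.28125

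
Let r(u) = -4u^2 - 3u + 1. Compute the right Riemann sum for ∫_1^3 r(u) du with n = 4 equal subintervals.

Δu = (3 − 1)/4 = 0.5.
Right endpoints: 1.5, 2, 2.5, 3.
r(1.5) = -12.5, r(2) = -21, r(2.5) = -31.5, r(3) = -44.
Sum = Δu · [r(1.5) + r(2) + r(2.5) + r(3)].
Sum = -54.5.

-54.5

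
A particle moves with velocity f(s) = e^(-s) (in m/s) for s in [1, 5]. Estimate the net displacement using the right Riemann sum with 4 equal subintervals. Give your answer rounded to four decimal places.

Δs = (5 − 1)/4 = 1.
Right endpoints: 2, 3, 4, 5.
f(2) ≈ 0.1353, f(3) ≈ 0.0498, f(4) ≈ 0.0183, f(5) ≈ 0.0067.
Sum = Δs · [f(2) + f(3) + f(4) + f(5)].
Sum ≈ 0.2102.

0.2102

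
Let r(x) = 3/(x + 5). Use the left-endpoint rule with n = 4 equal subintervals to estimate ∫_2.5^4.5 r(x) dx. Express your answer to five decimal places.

0.73064

Δx = (4.5 − 2.5)/4 = 0.5.
Left endpoints: 2.5, 3, 3.5, 4.
r(2.5) = 0.4, r(3) = 0.375, r(3.5) = 6/17, r(4) = 1/3.
Sum = Δx · [r(2.5) + r(3) + r(3.5) + r(4)].
Sum ≈ 0.73064.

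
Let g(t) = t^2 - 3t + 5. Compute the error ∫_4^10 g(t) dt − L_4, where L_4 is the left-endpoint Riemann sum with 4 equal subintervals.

47.25

Exact integral: ∫_4^10 g(t) dt = 216.
L_4 = 168.75.
Error = 216 − 168.75 = 47.25.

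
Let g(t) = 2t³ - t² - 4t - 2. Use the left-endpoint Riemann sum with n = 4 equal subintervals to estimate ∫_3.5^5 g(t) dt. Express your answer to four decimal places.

Δt = (5 − 3.5)/4 = 0.375.
Left endpoints: 3.5, 3.875, 4.25, 4.625.
g(3.5) = 57.5, g(3.875) = 83.85546875, g(4.25) = 116.46875, g(4.625) = 155.97265625.
Sum = Δt · [g(3.5) + g(3.875) + g(4.25) + g(4.625)].
Sum ≈ 155.1738.

155.1738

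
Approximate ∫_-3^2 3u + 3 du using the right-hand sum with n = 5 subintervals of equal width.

15

Δu = (2 − (-3))/5 = 1.
Right endpoints: -2, -1, 0, 1, 2.
f(-2) = -3, f(-1) = 0, f(0) = 3, f(1) = 6, f(2) = 9.
Sum = Δu · [f(-2) + f(-1) + f(0) + f(1) + f(2)].
Sum = 15.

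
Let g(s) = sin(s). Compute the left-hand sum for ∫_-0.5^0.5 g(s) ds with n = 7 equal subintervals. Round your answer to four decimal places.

-0.0685

Δs = (0.5 − (-0.5))/7 = 1/7.
Left endpoints: -0.5, -5/14, -3/14, -1/14, 1/14, 3/14, 5/14.
g(-0.5) ≈ -0.4794, g(-5/14) ≈ -0.3496, g(-3/14) ≈ -0.2126, g(-1/14) ≈ -0.0714, g(1/14) ≈ 0.0714, g(3/14) ≈ 0.2126, g(5/14) ≈ 0.3496.
Sum = Δs · [g(-0.5) + g(-5/14) + g(-3/14) + ...].
Sum ≈ -0.0685.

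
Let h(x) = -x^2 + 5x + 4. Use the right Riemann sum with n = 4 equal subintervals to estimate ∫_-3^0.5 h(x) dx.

Δx = (0.5 − (-3))/4 = 0.875.
Right endpoints: -2.125, -1.25, -0.375, 0.5.
h(-2.125) = -11.140625, h(-1.25) = -3.8125, h(-0.375) = 1.984375, h(0.5) = 6.25.
Sum = Δx · [h(-2.125) + h(-1.25) + h(-0.375) + h(0.5)].
Sum = -5.87890625.

-5.87890625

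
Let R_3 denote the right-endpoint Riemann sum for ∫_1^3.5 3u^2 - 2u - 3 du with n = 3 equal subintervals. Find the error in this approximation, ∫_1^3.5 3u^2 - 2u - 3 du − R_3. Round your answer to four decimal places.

Exact integral: ∫_1^3.5 f(u) du = 23.125.
R_3 ≈ 35.972222.
Error ≈ 23.125 − 35.972222 ≈ -12.8472.

-12.8472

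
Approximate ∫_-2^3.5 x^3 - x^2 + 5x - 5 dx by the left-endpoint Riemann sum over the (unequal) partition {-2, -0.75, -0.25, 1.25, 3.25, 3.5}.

-36.07421875

Subinterval widths: 1.25, 0.5, 1.5, 2, 0.25.
Left endpoints: -2, -0.75, -0.25, 1.25, 3.25.
f(-2) = -27, f(-0.75) = -9.734375, f(-0.25) = -6.328125, f(1.25) = 1.640625, f(3.25) = 35.015625.
Sum = Σ Δx_i · f(x_i).
Sum = -36.07421875.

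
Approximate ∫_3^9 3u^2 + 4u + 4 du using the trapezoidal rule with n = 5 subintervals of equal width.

Δu = (9 − 3)/5 = 1.2.
f(3) = 43, f(4.2) = 73.72, f(5.4) = 113.08, f(6.6) = 161.08, f(7.8) = 217.72, f(9) = 283.
T_5 = (Δu/2)·[f(u_0) + 2f(u_1) + ... + 2f(u_{4}) + f(u_5)].
Sum = 874.32.

874.32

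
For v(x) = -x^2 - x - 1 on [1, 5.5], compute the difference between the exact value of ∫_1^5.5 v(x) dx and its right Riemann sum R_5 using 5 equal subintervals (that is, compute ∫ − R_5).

15.795

Exact integral: ∫_1^5.5 v(x) dx = -74.25.
R_5 = -90.045.
Error = -74.25 − (-90.045) = 15.795.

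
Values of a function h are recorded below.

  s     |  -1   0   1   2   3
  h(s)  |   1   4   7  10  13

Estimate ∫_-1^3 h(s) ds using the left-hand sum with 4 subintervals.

Δs = 1.
Sum = 1·[1 + 4 + 7 + 10] = 22.

22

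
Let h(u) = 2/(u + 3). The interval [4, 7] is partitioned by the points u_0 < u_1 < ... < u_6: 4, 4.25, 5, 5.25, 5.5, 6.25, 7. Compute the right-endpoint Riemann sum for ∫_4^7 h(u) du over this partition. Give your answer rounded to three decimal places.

Subinterval widths: 0.25, 0.75, 0.25, 0.25, 0.75, 0.75.
Right endpoints: 4.25, 5, 5.25, 5.5, 6.25, 7.
h(4.25) = 8/29, h(5) = 0.25, h(5.25) = 8/33, h(5.5) = 4/17, h(6.25) = 8/37, h(7) = 0.2.
Sum = Σ Δu_i · h(u_i).
Sum ≈ 0.688.

0.688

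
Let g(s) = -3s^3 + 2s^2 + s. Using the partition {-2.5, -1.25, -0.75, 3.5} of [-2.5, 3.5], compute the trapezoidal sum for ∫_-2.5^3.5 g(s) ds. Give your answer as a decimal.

Subinterval widths: 1.25, 0.5, 4.25.
g(-2.5) = 56.875, g(-1.25) = 7.734375, g(-0.75) = 1.640625, g(3.5) = -100.625.
On each subinterval the trapezoid contributes (Δs_i/2)·[g(s_{i-1}) + g(s_i)].
Sum = -167.6171875.

-167.6171875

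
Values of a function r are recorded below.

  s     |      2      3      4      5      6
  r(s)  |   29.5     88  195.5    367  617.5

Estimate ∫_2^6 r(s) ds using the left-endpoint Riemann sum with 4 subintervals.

Δs = 1.
Sum = 1·[29.5 + 88 + 195.5 + 367] = 680.

680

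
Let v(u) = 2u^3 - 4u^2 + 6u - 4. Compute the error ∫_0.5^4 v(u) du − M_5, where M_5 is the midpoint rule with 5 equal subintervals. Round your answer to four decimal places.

1.3577

Exact integral: ∫_0.5^4 v(u) du ≈ 76.052083.
M_5 = 74.694375.
Error ≈ 76.052083 − 74.694375 ≈ 1.3577.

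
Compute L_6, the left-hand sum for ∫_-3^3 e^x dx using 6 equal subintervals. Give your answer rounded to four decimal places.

11.6603

Δx = (3 − (-3))/6 = 1.
Left endpoints: -3, -2, -1, 0, 1, 2.
f(-3) ≈ 0.0498, f(-2) ≈ 0.1353, f(-1) ≈ 0.3679, f(0) ≈ 1.0000, f(1) ≈ 2.7183, f(2) ≈ 7.3891.
Sum = Δx · [f(-3) + f(-2) + f(-1) + ...].
Sum ≈ 11.6603.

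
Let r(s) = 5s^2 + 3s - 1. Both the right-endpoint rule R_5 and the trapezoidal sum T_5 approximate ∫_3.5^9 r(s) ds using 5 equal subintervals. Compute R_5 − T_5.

198.1375

R_5 = 1444.85.
T_5 = 1246.7125.
R_5 − T_5 = 198.1375.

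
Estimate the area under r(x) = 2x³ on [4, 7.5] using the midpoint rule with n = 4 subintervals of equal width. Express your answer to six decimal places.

1446.327148

Δx = (7.5 − 4)/4 = 0.875.
Midpoints: 4.4375, 5.3125, 6.1875, 7.0625.
r(4.4375) = 357911/2048, r(5.3125) = 614125/2048, r(6.1875) = 970299/2048, r(7.0625) = 1442897/2048.
Sum = Δx · [r(4.4375) + r(5.3125) + r(6.1875) + r(7.0625)].
Sum ≈ 1446.327148.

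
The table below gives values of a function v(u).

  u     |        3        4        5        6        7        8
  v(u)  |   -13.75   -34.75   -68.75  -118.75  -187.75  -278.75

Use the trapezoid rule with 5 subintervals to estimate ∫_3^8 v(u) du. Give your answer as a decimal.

Δu = 1.
T_5 = (1/2)·[(-13.75) + 2·(-34.75) + 2·(-68.75) + 2·(-118.75) + 2·(-187.75) + (-278.75)] = -556.25.

-556.25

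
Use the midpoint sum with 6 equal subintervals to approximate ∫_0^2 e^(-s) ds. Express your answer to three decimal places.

0.861

Δs = (2 − 0)/6 = 1/3.
Midpoints: 1/6, 0.5, 5/6, 7/6, 1.5, 11/6.
f(1/6) ≈ 0.846, f(0.5) ≈ 0.607, f(5/6) ≈ 0.435, f(7/6) ≈ 0.311, f(1.5) ≈ 0.223, f(11/6) ≈ 0.160.
Sum = Δs · [f(1/6) + f(0.5) + f(5/6) + ...].
Sum ≈ 0.861.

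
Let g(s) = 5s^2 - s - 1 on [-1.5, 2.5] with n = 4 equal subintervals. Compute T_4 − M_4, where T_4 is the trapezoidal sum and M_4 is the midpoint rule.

5

T_4 = 29.
M_4 = 24.
T_4 − M_4 = 5.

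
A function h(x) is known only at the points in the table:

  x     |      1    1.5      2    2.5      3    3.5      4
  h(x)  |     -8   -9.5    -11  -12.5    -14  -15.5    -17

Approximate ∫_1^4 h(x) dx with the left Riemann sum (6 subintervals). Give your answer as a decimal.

-35.25

Δx = 0.5.
Sum = 0.5·[(-8) + (-9.5) + (-11) + (-12.5) + (-14) + (-15.5)] = -35.25.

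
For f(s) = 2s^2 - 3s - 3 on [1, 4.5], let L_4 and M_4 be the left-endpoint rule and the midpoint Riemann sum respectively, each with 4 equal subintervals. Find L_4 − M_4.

L_4 = 9.3515625.
M_4 = 20.26171875.
L_4 − M_4 = -10.91015625.

-10.91015625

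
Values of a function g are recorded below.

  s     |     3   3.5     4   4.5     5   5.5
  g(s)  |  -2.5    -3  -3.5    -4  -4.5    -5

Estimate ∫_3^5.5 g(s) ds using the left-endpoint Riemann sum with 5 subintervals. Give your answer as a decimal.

-8.75

Δs = 0.5.
Sum = 0.5·[(-2.5) + (-3) + (-3.5) + (-4) + (-4.5)] = -8.75.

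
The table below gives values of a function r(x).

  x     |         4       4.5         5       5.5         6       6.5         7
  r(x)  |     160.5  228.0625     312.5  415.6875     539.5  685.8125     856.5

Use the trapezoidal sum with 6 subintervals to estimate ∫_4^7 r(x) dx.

1345.03125

Δx = 0.5.
T_6 = (0.5/2)·[160.5 + 2·228.0625 + 2·312.5 + 2·415.6875 + 2·539.5 + 2·685.8125 + 856.5] = 1345.03125.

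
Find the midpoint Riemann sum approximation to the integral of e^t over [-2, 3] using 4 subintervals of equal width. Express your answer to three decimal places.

Δt = (3 − (-2))/4 = 1.25.
Midpoints: -1.375, -0.125, 1.125, 2.375.
f(-1.375) ≈ 0.253, f(-0.125) ≈ 0.882, f(1.125) ≈ 3.080, f(2.375) ≈ 10.751.
Sum = Δt · [f(-1.375) + f(-0.125) + f(1.125) + f(2.375)].
Sum ≈ 18.708.

18.708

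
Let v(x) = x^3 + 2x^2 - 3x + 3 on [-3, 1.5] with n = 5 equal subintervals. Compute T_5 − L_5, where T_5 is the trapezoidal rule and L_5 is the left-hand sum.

T_5 = 24.73875.
L_5 = 23.22.
T_5 − L_5 = 1.51875.

1.51875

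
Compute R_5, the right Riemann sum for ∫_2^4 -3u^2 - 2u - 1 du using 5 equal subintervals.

-78.16

Δu = (4 − 2)/5 = 0.4.
Right endpoints: 2.4, 2.8, 3.2, 3.6, 4.
f(2.4) = -23.08, f(2.8) = -30.12, f(3.2) = -38.12, f(3.6) = -47.08, f(4) = -57.
Sum = Δu · [f(2.4) + f(2.8) + f(3.2) + f(3.6) + f(4)].
Sum = -78.16.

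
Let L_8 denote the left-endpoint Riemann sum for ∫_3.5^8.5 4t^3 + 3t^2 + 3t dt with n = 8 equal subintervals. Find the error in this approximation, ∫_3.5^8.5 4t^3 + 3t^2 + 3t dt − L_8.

750.5859375

Exact integral: ∫_3.5^8.5 f(t) dt = 5731.25.
L_8 = 4980.6640625.
Error = 5731.25 − 4980.6640625 = 750.5859375.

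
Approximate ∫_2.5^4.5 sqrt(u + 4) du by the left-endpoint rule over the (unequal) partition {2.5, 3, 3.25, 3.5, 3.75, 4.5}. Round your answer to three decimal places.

Subinterval widths: 0.5, 0.25, 0.25, 0.25, 0.75.
Left endpoints: 2.5, 3, 3.25, 3.5, 3.75.
f(2.5) ≈ 2.550, f(3) ≈ 2.646, f(3.25) ≈ 2.693, f(3.5) ≈ 2.739, f(3.75) ≈ 2.784.
Sum = Σ Δu_i · f(u_i).
Sum ≈ 5.382.

5.382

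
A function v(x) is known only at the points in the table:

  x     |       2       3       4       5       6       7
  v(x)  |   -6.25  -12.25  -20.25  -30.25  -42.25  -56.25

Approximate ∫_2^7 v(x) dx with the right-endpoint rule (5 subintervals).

Δx = 1.
Sum = 1·[(-12.25) + (-20.25) + (-30.25) + (-42.25) + (-56.25)] = -161.25.

-161.25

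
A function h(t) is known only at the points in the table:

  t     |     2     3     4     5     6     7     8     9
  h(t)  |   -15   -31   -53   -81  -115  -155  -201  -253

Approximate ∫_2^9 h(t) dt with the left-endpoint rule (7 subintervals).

-651

Δt = 1.
Sum = 1·[(-15) + (-31) + (-53) + (-81) + (-115) + (-155) + (-201)] = -651.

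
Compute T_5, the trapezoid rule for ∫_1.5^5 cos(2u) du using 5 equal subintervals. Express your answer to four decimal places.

-0.2847

Δu = (5 − 1.5)/5 = 0.7.
f(1.5) ≈ -0.9900, f(2.2) ≈ -0.3073, f(2.9) ≈ 0.8855, f(3.6) ≈ 0.6084, f(4.3) ≈ -0.6787, f(5) ≈ -0.8391.
T_5 = (Δu/2)·[f(u_0) + 2f(u_1) + ... + 2f(u_{4}) + f(u_5)].
Sum ≈ -0.2847.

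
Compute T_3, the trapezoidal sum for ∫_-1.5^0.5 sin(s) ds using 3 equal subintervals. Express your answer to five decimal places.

Δs = (0.5 − (-1.5))/3 = 2/3.
f(-1.5) ≈ -0.99749, f(-5/6) ≈ -0.74018, f(-1/6) ≈ -0.16590, f(0.5) ≈ 0.47943.
T_3 = (Δs/2)·[f(s_0) + 2f(s_1) + 2f(s_2) + f(s_3)].
Sum ≈ -0.77674.

-0.77674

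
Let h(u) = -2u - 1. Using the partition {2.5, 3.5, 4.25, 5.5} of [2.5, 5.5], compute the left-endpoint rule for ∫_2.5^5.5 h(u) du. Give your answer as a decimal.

-23.875

Subinterval widths: 1, 0.75, 1.25.
Left endpoints: 2.5, 3.5, 4.25.
h(2.5) = -6, h(3.5) = -8, h(4.25) = -9.5.
Sum = Σ Δu_i · h(u_i).
Sum = -23.875.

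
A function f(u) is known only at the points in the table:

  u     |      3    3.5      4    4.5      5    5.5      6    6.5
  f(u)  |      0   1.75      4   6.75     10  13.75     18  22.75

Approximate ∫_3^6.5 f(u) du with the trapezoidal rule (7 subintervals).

Δu = 0.5.
T_7 = (0.5/2)·[0 + 2·1.75 + 2·4 + 2·6.75 + 2·10 + 2·13.75 + 2·18 + 22.75] = 32.8125.

32.8125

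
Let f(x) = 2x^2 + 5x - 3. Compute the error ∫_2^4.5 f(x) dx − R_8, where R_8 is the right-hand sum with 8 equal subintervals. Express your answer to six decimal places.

-7.112630

Exact integral: ∫_2^4.5 f(x) dx ≈ 88.54166667.
R_8 ≈ 95.65429688.
Error ≈ 88.54166667 − 95.65429688 ≈ -7.112630.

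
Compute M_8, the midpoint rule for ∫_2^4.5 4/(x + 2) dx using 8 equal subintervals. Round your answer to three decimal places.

Δx = (4.5 − 2)/8 = 0.3125.
Midpoints: 2.15625, 2.46875, 2.78125, 3.09375, 3.40625, 3.71875, 4.03125, 4.34375.
f(2.15625) = 128/133, f(2.46875) = 128/143, f(2.78125) = 128/153, f(3.09375) = 128/163, f(3.40625) = 128/173, f(3.71875) = 128/183, f(4.03125) = 128/193, f(4.34375) = 128/203.
Sum = Δx · [f(2.15625) + f(2.46875) + f(2.78125) + ...].
Sum ≈ 1.941.

1.941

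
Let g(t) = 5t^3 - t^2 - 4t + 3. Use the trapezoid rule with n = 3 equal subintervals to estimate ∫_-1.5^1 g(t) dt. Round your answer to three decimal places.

Δt = (1 − (-1.5))/3 = 5/6.
g(-1.5) = -10.125, g(-2/3) = 101/27, g(1/6) = 503/216, g(1) = 3.
T_3 = (Δt/2)·[g(t_0) + 2g(t_1) + 2g(t_2) + g(t_3)].
Sum ≈ 2.089.

2.089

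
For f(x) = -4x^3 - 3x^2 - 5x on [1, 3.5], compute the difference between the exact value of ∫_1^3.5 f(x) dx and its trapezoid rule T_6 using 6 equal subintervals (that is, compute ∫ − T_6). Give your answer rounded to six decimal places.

Exact integral: ∫_1^3.5 f(x) dx = -219.0625.
T_6 ≈ -221.23263889.
Error ≈ -219.0625 − (-221.23263889) ≈ 2.170139.

2.170139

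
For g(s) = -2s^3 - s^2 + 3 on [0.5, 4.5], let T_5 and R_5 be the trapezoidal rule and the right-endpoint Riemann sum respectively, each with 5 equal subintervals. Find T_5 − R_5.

80.8

T_5 = -230.16.
R_5 = -310.96.
T_5 − R_5 = 80.8.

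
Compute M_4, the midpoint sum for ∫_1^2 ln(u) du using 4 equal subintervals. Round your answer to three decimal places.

Δu = (2 − 1)/4 = 0.25.
Midpoints: 1.125, 1.375, 1.625, 1.875.
f(1.125) ≈ 0.118, f(1.375) ≈ 0.318, f(1.625) ≈ 0.486, f(1.875) ≈ 0.629.
Sum = Δu · [f(1.125) + f(1.375) + f(1.625) + f(1.875)].
Sum ≈ 0.388.

0.388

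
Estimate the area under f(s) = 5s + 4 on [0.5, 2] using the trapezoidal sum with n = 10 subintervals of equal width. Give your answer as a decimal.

15.375

Δs = (2 − 0.5)/10 = 0.15.
f(0.5) = 6.5, f(0.65) = 7.25, f(0.8) = 8, f(0.95) = 8.75, f(1.1) = 9.5, f(1.25) = 10.25, f(1.4) = 11, f(1.55) = 11.75, f(1.7) = 12.5, f(1.85) = 13.25, f(2) = 14.
T_10 = (Δs/2)·[f(s_0) + 2f(s_1) + ... + 2f(s_{9}) + f(s_10)].
Sum = 15.375.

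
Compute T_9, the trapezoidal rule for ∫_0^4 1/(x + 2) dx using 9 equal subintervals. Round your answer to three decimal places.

1.102

Δx = (4 − 0)/9 = 4/9.
f(0) = 0.5, f(4/9) = 9/22, f(8/9) = 9/26, f(4/3) = 0.3, f(16/9) = 9/34, f(20/9) = 9/38, f(8/3) = 3/14, f(28/9) = 9/46, f(32/9) = 0.18, f(4) = 1/6.
T_9 = (Δx/2)·[f(x_0) + 2f(x_1) + ... + 2f(x_{8}) + f(x_9)].
Sum ≈ 1.102.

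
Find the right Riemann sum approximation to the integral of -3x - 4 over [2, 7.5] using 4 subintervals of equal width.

Δx = (7.5 − 2)/4 = 1.375.
Right endpoints: 3.375, 4.75, 6.125, 7.5.
f(3.375) = -14.125, f(4.75) = -18.25, f(6.125) = -22.375, f(7.5) = -26.5.
Sum = Δx · [f(3.375) + f(4.75) + f(6.125) + f(7.5)].
Sum = -111.71875.

-111.71875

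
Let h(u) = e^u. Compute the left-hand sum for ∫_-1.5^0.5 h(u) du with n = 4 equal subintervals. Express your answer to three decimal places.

Δu = (0.5 − (-1.5))/4 = 0.5.
Left endpoints: -1.5, -1, -0.5, 0.
h(-1.5) ≈ 0.223, h(-1) ≈ 0.368, h(-0.5) ≈ 0.607, h(0) ≈ 1.000.
Sum = Δu · [h(-1.5) + h(-1) + h(-0.5) + h(0)].
Sum ≈ 1.099.

1.099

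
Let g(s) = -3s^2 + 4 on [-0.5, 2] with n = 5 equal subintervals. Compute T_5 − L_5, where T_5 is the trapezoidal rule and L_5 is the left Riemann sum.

-2.8125

T_5 = 1.5625.
L_5 = 4.375.
T_5 − L_5 = -2.8125.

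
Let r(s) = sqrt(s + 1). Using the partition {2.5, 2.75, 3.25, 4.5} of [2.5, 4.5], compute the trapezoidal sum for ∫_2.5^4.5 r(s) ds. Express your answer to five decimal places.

4.22965

Subinterval widths: 0.25, 0.5, 1.25.
r(2.5) ≈ 1.87083, r(2.75) ≈ 1.93649, r(3.25) ≈ 2.06155, r(4.5) ≈ 2.34521.
On each subinterval the trapezoid contributes (Δs_i/2)·[r(s_{i-1}) + r(s_i)].
Sum ≈ 4.22965.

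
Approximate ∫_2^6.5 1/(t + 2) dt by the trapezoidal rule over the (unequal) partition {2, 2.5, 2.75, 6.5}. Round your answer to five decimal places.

Subinterval widths: 0.5, 0.25, 3.75.
f(2) = 0.25, f(2.5) = 2/9, f(2.75) = 4/19, f(6.5) = 2/17.
On each subinterval the trapezoid contributes (Δt_i/2)·[f(t_{i-1}) + f(t_i)].
Sum ≈ 0.78747.

0.78747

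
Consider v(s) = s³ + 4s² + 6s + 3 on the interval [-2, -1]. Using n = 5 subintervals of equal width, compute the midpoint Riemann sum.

-0.415

Δs = (-1 − (-2))/5 = 0.2.
Midpoints: -1.9, -1.7, -1.5, -1.3, -1.1.
v(-1.9) = -0.819, v(-1.7) = -0.553, v(-1.5) = -0.375, v(-1.3) = -0.237, v(-1.1) = -0.091.
Sum = Δs · [v(-1.9) + v(-1.7) + v(-1.5) + v(-1.3) + v(-1.1)].
Sum = -0.415.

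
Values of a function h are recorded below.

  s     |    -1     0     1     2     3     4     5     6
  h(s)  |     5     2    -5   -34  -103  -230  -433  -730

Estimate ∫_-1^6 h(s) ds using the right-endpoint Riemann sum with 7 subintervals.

-1533

Δs = 1.
Sum = 1·[2 + (-5) + (-34) + (-103) + (-230) + (-433) + (-730)] = -1533.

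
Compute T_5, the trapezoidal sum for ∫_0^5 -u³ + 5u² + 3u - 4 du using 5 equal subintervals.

Δu = (5 − 0)/5 = 1.
f(0) = -4, f(1) = 3, f(2) = 14, f(3) = 23, f(4) = 24, f(5) = 11.
T_5 = (Δu/2)·[f(u_0) + 2f(u_1) + ... + 2f(u_{4}) + f(u_5)].
Sum = 67.5.

67.5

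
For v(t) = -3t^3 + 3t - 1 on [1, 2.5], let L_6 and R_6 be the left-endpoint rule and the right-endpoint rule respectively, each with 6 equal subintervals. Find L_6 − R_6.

9.84375

L_6 = -17.49609375.
R_6 = -27.33984375.
L_6 − R_6 = 9.84375.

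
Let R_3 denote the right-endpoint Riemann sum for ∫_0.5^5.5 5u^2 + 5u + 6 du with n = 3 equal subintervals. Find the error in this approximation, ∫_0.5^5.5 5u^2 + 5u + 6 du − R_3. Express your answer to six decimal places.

Exact integral: ∫_0.5^5.5 f(u) du ≈ 382.08333333.
R_3 ≈ 539.49074074.
Error ≈ 382.08333333 − 539.49074074 ≈ -157.407407.

-157.407407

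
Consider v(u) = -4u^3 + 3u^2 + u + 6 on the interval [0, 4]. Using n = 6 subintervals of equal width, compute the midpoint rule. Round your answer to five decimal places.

Δu = (4 − 0)/6 = 2/3.
Midpoints: 1/3, 1, 5/3, 7/3, 3, 11/3.
v(1/3) = 176/27, v(1) = 6, v(5/3) = -68/27, v(7/3) = -706/27, v(3) = -72, v(11/3) = -3974/27.
Sum = Δu · [v(1/3) + v(1) + v(5/3) + ...].
Sum ≈ -156.88889.

-156.88889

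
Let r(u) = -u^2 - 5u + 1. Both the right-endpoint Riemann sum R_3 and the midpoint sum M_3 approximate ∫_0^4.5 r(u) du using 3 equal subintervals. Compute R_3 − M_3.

R_3 = -110.25.
M_3 = -75.65625.
R_3 − M_3 = -34.59375.

-34.59375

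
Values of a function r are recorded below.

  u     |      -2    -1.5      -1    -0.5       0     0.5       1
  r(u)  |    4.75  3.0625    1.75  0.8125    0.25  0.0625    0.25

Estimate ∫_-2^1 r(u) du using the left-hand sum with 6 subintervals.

Δu = 0.5.
Sum = 0.5·[4.75 + 3.0625 + 1.75 + 0.8125 + 0.25 + 0.0625] = 5.34375.

5.34375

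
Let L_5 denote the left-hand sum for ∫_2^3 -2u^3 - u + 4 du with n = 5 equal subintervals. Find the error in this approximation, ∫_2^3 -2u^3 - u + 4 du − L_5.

Exact integral: ∫_2^3 f(u) du = -31.
L_5 = -27.2.
Error = -31 − (-27.2) = -3.8.

-3.8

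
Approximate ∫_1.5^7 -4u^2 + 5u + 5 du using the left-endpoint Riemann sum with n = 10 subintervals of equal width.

Δu = (7 − 1.5)/10 = 0.55.
Left endpoints: 1.5, 2.05, 2.6, 3.15, 3.7, 4.25, 4.8, 5.35, 5.9, 6.45.
f(1.5) = 3.5, f(2.05) = -1.56, f(2.6) = -9.04, f(3.15) = -18.94, f(3.7) = -31.26, f(4.25) = -46, f(4.8) = -63.16, f(5.35) = -82.74, f(5.9) = -104.74, f(6.45) = -129.16.
Sum = Δu · [f(1.5) + f(2.05) + f(2.6) + ...].
Sum = -265.705.

-265.705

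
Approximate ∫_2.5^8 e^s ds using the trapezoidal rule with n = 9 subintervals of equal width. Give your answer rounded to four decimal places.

3060.5979

Δs = (8 − 2.5)/9 = 11/18.
f(2.5) ≈ 12.1825, f(28/9) ≈ 22.4460, f(67/18) ≈ 41.3562, f(13/3) ≈ 76.1979, f(89/18) ≈ 140.3928, f(50/9) ≈ 258.6706, f(37/6) ≈ 476.5948, f(61/9) ≈ 878.1152, f(133/18) ≈ 1617.9074, f(8) ≈ 2980.9580.
T_9 = (Δs/2)·[f(s_0) + 2f(s_1) + ... + 2f(s_{8}) + f(s_9)].
Sum ≈ 3060.5979.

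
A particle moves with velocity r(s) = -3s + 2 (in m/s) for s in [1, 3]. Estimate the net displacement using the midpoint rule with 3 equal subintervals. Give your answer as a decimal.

Δs = (3 − 1)/3 = 2/3.
Midpoints: 4/3, 2, 8/3.
r(4/3) = -2, r(2) = -4, r(8/3) = -6.
Sum = Δs · [r(4/3) + r(2) + r(8/3)].
Sum = -8.

-8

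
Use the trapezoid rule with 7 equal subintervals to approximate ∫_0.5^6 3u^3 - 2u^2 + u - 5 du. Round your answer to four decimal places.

833.8323

Δu = (6 − 0.5)/7 = 11/14.
f(0.5) = -4.625, f(9/7) = -221/343, f(29/14) = 41583/2744, f(20/7) = 17665/343, f(51/14) = 321401/2744, f(31/7) = 75723/343, f(73/14) = 1018427/2744, f(6) = 577.
T_7 = (Δu/2)·[f(u_0) + 2f(u_1) + ... + 2f(u_{6}) + f(u_7)].
Sum ≈ 833.8323.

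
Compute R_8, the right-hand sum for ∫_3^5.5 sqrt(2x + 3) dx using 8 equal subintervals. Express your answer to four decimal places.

8.5764

Δx = (5.5 − 3)/8 = 0.3125.
Right endpoints: 3.3125, 3.625, 3.9375, 4.25, 4.5625, 4.875, 5.1875, 5.5.
f(3.3125) ≈ 3.1024, f(3.625) ≈ 3.2016, f(3.9375) ≈ 3.2977, f(4.25) ≈ 3.3912, f(4.5625) ≈ 3.4821, f(4.875) ≈ 3.5707, f(5.1875) ≈ 3.6572, f(5.5) ≈ 3.7417.
Sum = Δx · [f(3.3125) + f(3.625) + f(3.9375) + ...].
Sum ≈ 8.5764.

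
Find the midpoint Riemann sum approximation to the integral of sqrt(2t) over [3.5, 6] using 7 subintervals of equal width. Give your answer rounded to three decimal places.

7.683

Δt = (6 − 3.5)/7 = 5/14.
Midpoints: 103/28, 113/28, 123/28, 4.75, 143/28, 153/28, 163/28.
f(103/28) ≈ 2.712, f(113/28) ≈ 2.841, f(123/28) ≈ 2.964, f(4.75) ≈ 3.082, f(143/28) ≈ 3.196, f(153/28) ≈ 3.306, f(163/28) ≈ 3.412.
Sum = Δt · [f(103/28) + f(113/28) + f(123/28) + ...].
Sum ≈ 7.683.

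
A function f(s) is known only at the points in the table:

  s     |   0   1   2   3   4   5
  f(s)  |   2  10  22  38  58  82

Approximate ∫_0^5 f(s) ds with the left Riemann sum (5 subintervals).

130

Δs = 1.
Sum = 1·[2 + 10 + 22 + 38 + 58] = 130.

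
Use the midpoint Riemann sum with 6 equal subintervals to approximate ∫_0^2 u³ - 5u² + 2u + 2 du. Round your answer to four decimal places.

-1.2963

Δu = (2 − 0)/6 = 1/3.
Midpoints: 1/6, 0.5, 5/6, 7/6, 1.5, 11/6.
f(1/6) = 475/216, f(0.5) = 1.875, f(5/6) = 167/216, f(7/6) = -191/216, f(1.5) = -2.875, f(11/6) = -1075/216.
Sum = Δu · [f(1/6) + f(0.5) + f(5/6) + ...].
Sum ≈ -1.2963.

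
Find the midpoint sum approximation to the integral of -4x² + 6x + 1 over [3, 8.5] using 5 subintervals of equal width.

Δx = (8.5 − 3)/5 = 1.1.
Midpoints: 3.55, 4.65, 5.75, 6.85, 7.95.
f(3.55) = -28.11, f(4.65) = -57.59, f(5.75) = -96.75, f(6.85) = -145.59, f(7.95) = -204.11.
Sum = Δx · [f(3.55) + f(4.65) + f(5.75) + f(6.85) + f(7.95)].
Sum = -585.365.

-585.365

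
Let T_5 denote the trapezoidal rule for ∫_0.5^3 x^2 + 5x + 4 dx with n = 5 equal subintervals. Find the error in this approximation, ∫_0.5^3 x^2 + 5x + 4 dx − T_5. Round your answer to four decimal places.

Exact integral: ∫_0.5^3 f(x) dx ≈ 40.833333.
T_5 = 40.9375.
Error ≈ 40.833333 − 40.9375 ≈ -0.1042.

-0.1042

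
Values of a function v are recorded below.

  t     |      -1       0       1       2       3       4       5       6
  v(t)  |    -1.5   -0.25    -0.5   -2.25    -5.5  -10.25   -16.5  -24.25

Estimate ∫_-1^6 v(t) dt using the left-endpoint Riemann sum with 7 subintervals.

-36.75

Δt = 1.
Sum = 1·[(-1.5) + (-0.25) + (-0.5) + (-2.25) + (-5.5) + (-10.25) + (-16.5)] = -36.75.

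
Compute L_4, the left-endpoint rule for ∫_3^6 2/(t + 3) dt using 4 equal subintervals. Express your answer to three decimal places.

Δt = (6 − 3)/4 = 0.75.
Left endpoints: 3, 3.75, 4.5, 5.25.
f(3) = 1/3, f(3.75) = 8/27, f(4.5) = 4/15, f(5.25) = 8/33.
Sum = Δt · [f(3) + f(3.75) + f(4.5) + f(5.25)].
Sum ≈ 0.854.

0.854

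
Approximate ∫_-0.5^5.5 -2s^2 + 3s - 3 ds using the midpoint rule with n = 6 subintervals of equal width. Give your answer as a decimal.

Δs = (5.5 − (-0.5))/6 = 1.
Midpoints: 0, 1, 2, 3, 4, 5.
f(0) = -3, f(1) = -2, f(2) = -5, f(3) = -12, f(4) = -23, f(5) = -38.
Sum = Δs · [f(0) + f(1) + f(2) + ...].
Sum = -83.

-83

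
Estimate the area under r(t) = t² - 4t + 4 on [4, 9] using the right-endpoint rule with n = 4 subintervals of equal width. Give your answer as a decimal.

Δt = (9 − 4)/4 = 1.25.
Right endpoints: 5.25, 6.5, 7.75, 9.
r(5.25) = 10.5625, r(6.5) = 20.25, r(7.75) = 33.0625, r(9) = 49.
Sum = Δt · [r(5.25) + r(6.5) + r(7.75) + r(9)].
Sum = 141.09375.

141.09375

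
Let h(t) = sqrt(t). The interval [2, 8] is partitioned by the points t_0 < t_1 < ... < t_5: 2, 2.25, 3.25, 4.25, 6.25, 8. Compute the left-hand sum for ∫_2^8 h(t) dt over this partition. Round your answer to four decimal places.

12.1544

Subinterval widths: 0.25, 1, 1, 2, 1.75.
Left endpoints: 2, 2.25, 3.25, 4.25, 6.25.
h(2) ≈ 1.4142, h(2.25) ≈ 1.5000, h(3.25) ≈ 1.8028, h(4.25) ≈ 2.0616, h(6.25) ≈ 2.5000.
Sum = Σ Δt_i · h(t_i).
Sum ≈ 12.1544.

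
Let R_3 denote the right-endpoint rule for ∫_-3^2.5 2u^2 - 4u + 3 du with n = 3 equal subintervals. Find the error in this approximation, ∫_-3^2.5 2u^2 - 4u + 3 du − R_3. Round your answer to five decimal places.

19.04630

Exact integral: ∫_-3^2.5 f(u) du ≈ 50.4166667.
R_3 ≈ 31.3703704.
Error ≈ 50.4166667 − 31.3703704 ≈ 19.04630.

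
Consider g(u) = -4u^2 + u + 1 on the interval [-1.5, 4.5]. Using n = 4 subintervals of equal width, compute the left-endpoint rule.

Δu = (4.5 − (-1.5))/4 = 1.5.
Left endpoints: -1.5, 0, 1.5, 3.
g(-1.5) = -9.5, g(0) = 1, g(1.5) = -6.5, g(3) = -32.
Sum = Δu · [g(-1.5) + g(0) + g(1.5) + g(3)].
Sum = -70.5.

-70.5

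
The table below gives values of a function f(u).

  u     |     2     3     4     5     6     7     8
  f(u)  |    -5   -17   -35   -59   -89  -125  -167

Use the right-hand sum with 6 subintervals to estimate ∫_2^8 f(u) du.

Δu = 1.
Sum = 1·[(-17) + (-35) + (-59) + (-89) + (-125) + (-167)] = -492.

-492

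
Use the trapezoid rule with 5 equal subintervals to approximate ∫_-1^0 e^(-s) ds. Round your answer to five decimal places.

Δs = (0 − (-1))/5 = 0.2.
f(-1) ≈ 2.71828, f(-0.8) ≈ 2.22554, f(-0.6) ≈ 1.82212, f(-0.4) ≈ 1.49182, f(-0.2) ≈ 1.22140, f(0) ≈ 1.00000.
T_5 = (Δs/2)·[f(s_0) + 2f(s_1) + ... + 2f(s_{4}) + f(s_5)].
Sum ≈ 1.72401.

1.72401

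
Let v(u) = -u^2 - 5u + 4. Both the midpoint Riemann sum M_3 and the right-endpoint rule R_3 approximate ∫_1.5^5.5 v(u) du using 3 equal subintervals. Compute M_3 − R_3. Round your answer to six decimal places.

33.777778

M_3 ≈ -107.74074074.
R_3 ≈ -141.51851852.
M_3 − R_3 ≈ 33.777778.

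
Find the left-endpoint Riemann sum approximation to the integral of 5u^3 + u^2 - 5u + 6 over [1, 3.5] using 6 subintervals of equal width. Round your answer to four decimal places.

146.3158

Δu = (3.5 − 1)/6 = 5/12.
Left endpoints: 1, 17/12, 11/6, 2.25, 8/3, 37/12.
f(1) = 7, f(17/12) = 26161/1728, f(11/6) = 6697/216, f(2.25) = 56.765625, f(8/3) = 2554/27, f(37/12) = 253421/1728.
Sum = Δu · [f(1) + f(17/12) + f(11/6) + ...].
Sum ≈ 146.3158.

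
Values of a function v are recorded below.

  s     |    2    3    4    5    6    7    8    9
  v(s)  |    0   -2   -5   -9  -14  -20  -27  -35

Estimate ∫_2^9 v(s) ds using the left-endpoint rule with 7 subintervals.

-77

Δs = 1.
Sum = 1·[0 + (-2) + (-5) + (-9) + (-14) + (-20) + (-27)] = -77.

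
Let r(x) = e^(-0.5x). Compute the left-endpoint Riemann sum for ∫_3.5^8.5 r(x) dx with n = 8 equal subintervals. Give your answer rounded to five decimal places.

0.37146

Δx = (8.5 − 3.5)/8 = 0.625.
Left endpoints: 3.5, 4.125, 4.75, 5.375, 6, 6.625, 7.25, 7.875.
r(3.5) ≈ 0.17377, r(4.125) ≈ 0.12714, r(4.75) ≈ 0.09301, r(5.375) ≈ 0.06805, r(6) ≈ 0.04979, r(6.625) ≈ 0.03642, r(7.25) ≈ 0.02665, r(7.875) ≈ 0.01950.
Sum = Δx · [r(3.5) + r(4.125) + r(4.75) + ...].
Sum ≈ 0.37146.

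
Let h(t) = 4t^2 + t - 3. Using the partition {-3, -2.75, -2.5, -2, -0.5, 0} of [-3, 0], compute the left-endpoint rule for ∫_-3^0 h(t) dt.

38.625

Subinterval widths: 0.25, 0.25, 0.5, 1.5, 0.5.
Left endpoints: -3, -2.75, -2.5, -2, -0.5.
h(-3) = 30, h(-2.75) = 24.5, h(-2.5) = 19.5, h(-2) = 11, h(-0.5) = -2.5.
Sum = Σ Δt_i · h(t_i).
Sum = 38.625.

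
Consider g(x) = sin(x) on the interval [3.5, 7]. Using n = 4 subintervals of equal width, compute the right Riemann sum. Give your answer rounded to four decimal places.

-1.1402

Δx = (7 − 3.5)/4 = 0.875.
Right endpoints: 4.375, 5.25, 6.125, 7.
g(4.375) ≈ -0.9436, g(5.25) ≈ -0.8589, g(6.125) ≈ -0.1575, g(7) ≈ 0.6570.
Sum = Δx · [g(4.375) + g(5.25) + g(6.125) + g(7)].
Sum ≈ -1.1402.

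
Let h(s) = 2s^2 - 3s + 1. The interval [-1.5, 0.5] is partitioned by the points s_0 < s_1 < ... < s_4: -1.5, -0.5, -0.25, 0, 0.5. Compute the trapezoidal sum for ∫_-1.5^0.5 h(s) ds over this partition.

7.71875

Subinterval widths: 1, 0.25, 0.25, 0.5.
h(-1.5) = 10, h(-0.5) = 3, h(-0.25) = 1.875, h(0) = 1, h(0.5) = 0.
On each subinterval the trapezoid contributes (Δs_i/2)·[h(s_{i-1}) + h(s_i)].
Sum = 7.71875.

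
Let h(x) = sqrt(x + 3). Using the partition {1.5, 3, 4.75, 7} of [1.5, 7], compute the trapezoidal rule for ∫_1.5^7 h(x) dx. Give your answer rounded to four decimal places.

Subinterval widths: 1.5, 1.75, 2.25.
h(1.5) ≈ 2.1213, h(3) ≈ 2.4495, h(4.75) ≈ 2.7839, h(7) ≈ 3.1623.
On each subinterval the trapezoid contributes (Δx_i/2)·[h(x_{i-1}) + h(x_i)].
Sum ≈ 14.6967.

14.6967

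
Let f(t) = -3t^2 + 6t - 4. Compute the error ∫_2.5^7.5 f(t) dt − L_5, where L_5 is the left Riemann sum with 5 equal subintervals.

-57.5

Exact integral: ∫_2.5^7.5 f(t) dt = -276.25.
L_5 = -218.75.
Error = -276.25 − (-218.75) = -57.5.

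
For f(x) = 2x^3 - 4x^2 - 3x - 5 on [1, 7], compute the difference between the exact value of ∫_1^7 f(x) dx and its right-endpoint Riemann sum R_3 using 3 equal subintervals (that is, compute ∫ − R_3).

-554

Exact integral: ∫_1^7 f(x) dx = 642.
R_3 = 1196.
Error = 642 − 1196 = -554.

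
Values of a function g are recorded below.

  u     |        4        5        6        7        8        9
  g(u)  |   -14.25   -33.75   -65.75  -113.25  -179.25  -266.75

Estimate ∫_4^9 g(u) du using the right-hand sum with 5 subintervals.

-658.75

Δu = 1.
Sum = 1·[(-33.75) + (-65.75) + (-113.25) + (-179.25) + (-266.75)] = -658.75.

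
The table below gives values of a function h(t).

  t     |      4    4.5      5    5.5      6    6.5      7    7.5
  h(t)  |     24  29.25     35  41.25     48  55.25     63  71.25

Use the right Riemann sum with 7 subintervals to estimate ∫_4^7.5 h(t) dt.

Δt = 0.5.
Sum = 0.5·[29.25 + 35 + 41.25 + 48 + 55.25 + 63 + 71.25] = 171.5.

171.5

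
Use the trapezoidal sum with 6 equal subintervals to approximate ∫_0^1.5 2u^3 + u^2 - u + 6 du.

11.6171875

Δu = (1.5 − 0)/6 = 0.25.
f(0) = 6, f(0.25) = 5.84375, f(0.5) = 6, f(0.75) = 6.65625, f(1) = 8, f(1.25) = 10.21875, f(1.5) = 13.5.
T_6 = (Δu/2)·[f(u_0) + 2f(u_1) + ... + 2f(u_{5}) + f(u_6)].
Sum = 11.6171875.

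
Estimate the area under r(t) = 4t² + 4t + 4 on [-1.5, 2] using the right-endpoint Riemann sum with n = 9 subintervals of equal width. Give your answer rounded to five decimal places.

Δt = (2 − (-1.5))/9 = 7/18.
Right endpoints: -10/9, -13/18, -1/3, 1/18, 4/9, 5/6, 11/9, 29/18, 2.
r(-10/9) = 364/81, r(-13/18) = 259/81, r(-1/3) = 28/9, r(1/18) = 343/81, r(4/9) = 532/81, r(5/6) = 91/9, r(11/9) = 1204/81, r(29/18) = 1687/81, r(2) = 28.
Sum = Δt · [r(-10/9) + r(-13/18) + r(-1/3) + ...].
Sum ≈ 37.10288.

37.10288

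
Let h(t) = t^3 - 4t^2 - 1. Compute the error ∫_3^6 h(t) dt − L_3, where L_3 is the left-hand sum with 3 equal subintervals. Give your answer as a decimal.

Exact integral: ∫_3^6 h(t) dt = 48.75.
L_3 = 13.
Error = 48.75 − 13 = 35.75.

35.75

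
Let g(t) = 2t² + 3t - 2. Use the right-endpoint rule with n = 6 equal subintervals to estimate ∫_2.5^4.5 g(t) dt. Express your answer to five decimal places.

Δt = (4.5 − 2.5)/6 = 1/3.
Right endpoints: 17/6, 19/6, 3.5, 23/6, 25/6, 4.5.
g(17/6) = 203/9, g(19/6) = 248/9, g(3.5) = 33, g(23/6) = 350/9, g(25/6) = 407/9, g(4.5) = 52.
Sum = Δt · [g(17/6) + g(19/6) + g(3.5) + ...].
Sum ≈ 73.07407.

73.07407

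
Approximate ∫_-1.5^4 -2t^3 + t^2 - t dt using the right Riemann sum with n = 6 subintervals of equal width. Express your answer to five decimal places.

Δt = (4 − (-1.5))/6 = 11/12.
Right endpoints: -7/12, 1/3, 1.25, 13/6, 37/12, 4.
f(-7/12) = 1141/864, f(1/3) = -8/27, f(1.25) = -3.59375, f(13/6) = -481/27, f(37/12) = -45103/864, f(4) = -116.
Sum = Δt · [f(-7/12) + f(1/3) + f(1.25) + ...].
Sum ≈ -172.87124.

-172.87124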